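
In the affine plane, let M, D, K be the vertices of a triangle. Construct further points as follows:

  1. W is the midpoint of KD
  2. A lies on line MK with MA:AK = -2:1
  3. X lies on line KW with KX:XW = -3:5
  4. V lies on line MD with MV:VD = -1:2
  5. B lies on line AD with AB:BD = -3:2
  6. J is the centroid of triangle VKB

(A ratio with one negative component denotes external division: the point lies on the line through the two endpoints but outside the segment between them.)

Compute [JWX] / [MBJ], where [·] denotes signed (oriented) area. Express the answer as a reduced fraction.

[JWX]:[MBJ] = -5

Choose coordinates M = (0, 0), D = (1, 0), K = (0, 1).
1. W is the midpoint of KD ⇒ W = (1/2, 1/2)
2. A lies on line MK with MA:AK = -2:1 ⇒ A = (0, 2)
3. X lies on line KW with KX:XW = -3:5 ⇒ X = (-3/4, 7/4)
4. V lies on line MD with MV:VD = -1:2 ⇒ V = (-1, 0)
5. B lies on line AD with AB:BD = -3:2 ⇒ B = (3, -4)
6. J is the centroid of triangle VKB ⇒ J = (2/3, -1)
2·[JWX] = 5/3, 2·[MBJ] = -1/3
[JWX]:[MBJ] = 5/3:-1/3 = -5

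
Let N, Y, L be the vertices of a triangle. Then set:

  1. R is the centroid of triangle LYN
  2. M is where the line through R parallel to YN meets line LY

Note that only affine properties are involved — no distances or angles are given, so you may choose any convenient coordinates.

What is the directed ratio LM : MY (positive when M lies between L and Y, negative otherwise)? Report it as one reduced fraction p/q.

Set N = (0, 0), Y = (1, 0), L = (0, 1); any affine frame gives the same invariant.
1. R is the centroid of triangle LYN ⇒ R = (1/3, 1/3)
2. M is where the line through R parallel to YN meets line LY ⇒ M = (2/3, 1/3)
M = L + t·(Y−L) with t = 2/3, so LM:MY = t:(1−t) = 2/3:1/3

LM:MY = 2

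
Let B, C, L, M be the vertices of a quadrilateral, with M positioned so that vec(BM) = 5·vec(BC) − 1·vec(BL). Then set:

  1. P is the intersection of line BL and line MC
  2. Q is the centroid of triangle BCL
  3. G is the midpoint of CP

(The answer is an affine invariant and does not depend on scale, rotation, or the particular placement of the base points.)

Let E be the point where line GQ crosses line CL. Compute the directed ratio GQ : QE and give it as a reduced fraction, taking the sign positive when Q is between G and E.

GQ:QE = 1/8

Work in coordinates with B = (0, 0), C = (1, 0), L = (0, 1), M = (5, -1).
1. P is the intersection of line BL and line MC ⇒ P = (0, 1/4)
2. Q is the centroid of triangle BCL ⇒ Q = (1/3, 1/3)
3. G is the midpoint of CP ⇒ G = (1/2, 1/8)
line GQ meets CL at E = (-1, 2)
Q = G + t·(E−G) with t = 1/9, so GQ:QE = 1/9:8/9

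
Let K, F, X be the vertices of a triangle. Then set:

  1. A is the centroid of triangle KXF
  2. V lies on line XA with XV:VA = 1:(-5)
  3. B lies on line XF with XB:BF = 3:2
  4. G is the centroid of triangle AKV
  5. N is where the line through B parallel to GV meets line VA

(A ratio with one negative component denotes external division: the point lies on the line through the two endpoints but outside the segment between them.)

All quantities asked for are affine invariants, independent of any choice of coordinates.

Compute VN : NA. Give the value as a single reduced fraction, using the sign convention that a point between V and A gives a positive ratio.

Set K = (0, 0), F = (1, 0), X = (0, 1); any affine frame gives the same invariant.
1. A is the centroid of triangle KXF ⇒ A = (1/3, 1/3)
2. V lies on line XA with XV:VA = 1:(-5) ⇒ V = (-1/12, 7/6)
3. B lies on line XF with XB:BF = 3:2 ⇒ B = (3/5, 2/5)
4. G is the centroid of triangle AKV ⇒ G = (1/12, 1/2)
5. N is where the line through B parallel to GV meets line VA ⇒ N = (9/10, -4/5)
N = V + t·(A−V) with t = 59/25, so VN:NA = t:(1−t) = 59/25:-34/25

VN:NA = -59/34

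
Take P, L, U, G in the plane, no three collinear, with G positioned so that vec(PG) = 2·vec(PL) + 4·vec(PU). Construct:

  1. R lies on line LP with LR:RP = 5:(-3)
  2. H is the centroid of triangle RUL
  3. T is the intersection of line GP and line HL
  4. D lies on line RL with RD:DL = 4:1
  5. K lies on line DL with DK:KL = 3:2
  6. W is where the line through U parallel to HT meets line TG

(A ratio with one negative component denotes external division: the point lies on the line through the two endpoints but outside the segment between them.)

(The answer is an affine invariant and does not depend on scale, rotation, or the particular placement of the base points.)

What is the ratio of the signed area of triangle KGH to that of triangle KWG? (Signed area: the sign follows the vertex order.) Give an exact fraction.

Choose coordinates P = (0, 0), L = (1, 0), U = (0, 1), G = (2, 4).
1. R lies on line LP with LR:RP = 5:(-3) ⇒ R = (-3/2, 0)
2. H is the centroid of triangle RUL ⇒ H = (-1/6, 1/3)
3. T is the intersection of line GP and line HL ⇒ T = (1/8, 1/4)
4. D lies on line RL with RD:DL = 4:1 ⇒ D = (1/2, 0)
5. K lies on line DL with DK:KL = 3:2 ⇒ K = (4/5, 0)
6. W is where the line through U parallel to HT meets line TG ⇒ W = (7/16, 7/8)
2·[KGH] = 64/15, 2·[KWG] = -5/2
[KGH]:[KWG] = 64/15:-5/2 = -128/75

[KGH]:[KWG] = -128/75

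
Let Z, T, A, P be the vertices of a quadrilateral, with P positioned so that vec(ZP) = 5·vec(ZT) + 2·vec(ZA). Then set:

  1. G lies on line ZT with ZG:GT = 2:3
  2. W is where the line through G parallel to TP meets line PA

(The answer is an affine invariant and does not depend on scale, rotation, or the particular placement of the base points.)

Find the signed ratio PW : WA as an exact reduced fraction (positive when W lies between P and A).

PW:WA = 1/4

Assign Z = (0, 0), T = (1, 0), A = (0, 1), P = (5, 2) — the answer is frame-independent, so this choice is without loss of generality.
1. G lies on line ZT with ZG:GT = 2:3 ⇒ G = (2/5, 0)
2. W is where the line through G parallel to TP meets line PA ⇒ W = (4, 9/5)
W = P + t·(A−P) with t = 1/5, so PW:WA = t:(1−t) = 1/5:4/5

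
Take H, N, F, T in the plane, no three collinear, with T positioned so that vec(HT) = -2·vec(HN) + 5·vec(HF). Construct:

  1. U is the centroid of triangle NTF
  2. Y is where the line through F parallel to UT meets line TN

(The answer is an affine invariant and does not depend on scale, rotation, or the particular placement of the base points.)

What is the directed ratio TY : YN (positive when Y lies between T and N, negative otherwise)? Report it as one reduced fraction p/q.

TY:YN = -1/2

Assign H = (0, 0), N = (1, 0), F = (0, 1), T = (-2, 5) — the answer is frame-independent, so this choice is without loss of generality.
1. U is the centroid of triangle NTF ⇒ U = (-1/3, 2)
2. Y is where the line through F parallel to UT meets line TN ⇒ Y = (-5, 10)
Y = T + t·(N−T) with t = -1, so TY:YN = t:(1−t) = -1:2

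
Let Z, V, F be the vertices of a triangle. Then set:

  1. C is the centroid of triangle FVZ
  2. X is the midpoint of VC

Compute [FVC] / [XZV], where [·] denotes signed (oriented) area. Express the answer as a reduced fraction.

[FVC]:[XZV] = -2

Set Z = (0, 0), V = (1, 0), F = (0, 1); any affine frame gives the same invariant.
1. C is the centroid of triangle FVZ ⇒ C = (1/3, 1/3)
2. X is the midpoint of VC ⇒ X = (2/3, 1/6)
2·[FVC] = -1/3, 2·[XZV] = 1/6
[FVC]:[XZV] = -1/3:1/6 = -2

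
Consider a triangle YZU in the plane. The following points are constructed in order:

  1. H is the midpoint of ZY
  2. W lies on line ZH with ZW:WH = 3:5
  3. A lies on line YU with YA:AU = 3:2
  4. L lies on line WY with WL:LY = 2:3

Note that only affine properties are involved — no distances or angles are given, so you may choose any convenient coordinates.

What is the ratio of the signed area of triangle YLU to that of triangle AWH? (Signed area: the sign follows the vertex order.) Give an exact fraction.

[YLU]:[AWH] = -13/5

Choose coordinates Y = (0, 0), Z = (1, 0), U = (0, 1).
1. H is the midpoint of ZY ⇒ H = (1/2, 0)
2. W lies on line ZH with ZW:WH = 3:5 ⇒ W = (13/16, 0)
3. A lies on line YU with YA:AU = 3:2 ⇒ A = (0, 3/5)
4. L lies on line WY with WL:LY = 2:3 ⇒ L = (39/80, 0)
2·[YLU] = 39/80, 2·[AWH] = -3/16
[YLU]:[AWH] = 39/80:-3/16 = -13/5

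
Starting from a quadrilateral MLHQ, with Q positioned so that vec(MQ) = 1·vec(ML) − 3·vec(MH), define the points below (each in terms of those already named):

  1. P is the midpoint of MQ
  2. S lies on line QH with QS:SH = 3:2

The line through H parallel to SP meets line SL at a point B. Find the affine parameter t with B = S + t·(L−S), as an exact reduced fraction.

t = -1/3

Set M = (0, 0), L = (1, 0), H = (0, 1), Q = (1, -3); any affine frame gives the same invariant.
1. P is the midpoint of MQ ⇒ P = (1/2, -3/2)
2. S lies on line QH with QS:SH = 3:2 ⇒ S = (2/5, -3/5)
through H parallel to SP: direction (1/10, -9/10); meets SL at B = (1/5, -4/5)
B = S + t·(L−S) with t = -1/3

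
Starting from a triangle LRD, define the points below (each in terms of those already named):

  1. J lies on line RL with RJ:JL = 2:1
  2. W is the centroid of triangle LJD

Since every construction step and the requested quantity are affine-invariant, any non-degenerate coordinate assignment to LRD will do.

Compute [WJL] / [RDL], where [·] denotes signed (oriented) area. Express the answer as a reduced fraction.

[WJL]:[RDL] = -1/9

Work in coordinates with L = (0, 0), R = (1, 0), D = (0, 1).
1. J lies on line RL with RJ:JL = 2:1 ⇒ J = (1/3, 0)
2. W is the centroid of triangle LJD ⇒ W = (1/9, 1/3)
2·[WJL] = -1/9, 2·[RDL] = 1
[WJL]:[RDL] = -1/9:1 = -1/9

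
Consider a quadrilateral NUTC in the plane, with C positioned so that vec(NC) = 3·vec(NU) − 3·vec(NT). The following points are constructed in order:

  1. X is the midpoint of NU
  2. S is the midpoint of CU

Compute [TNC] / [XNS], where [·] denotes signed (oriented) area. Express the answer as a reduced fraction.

[TNC]:[XNS] = 4

Set N = (0, 0), U = (1, 0), T = (0, 1), C = (3, -3); any affine frame gives the same invariant.
1. X is the midpoint of NU ⇒ X = (1/2, 0)
2. S is the midpoint of CU ⇒ S = (2, -3/2)
2·[TNC] = 3, 2·[XNS] = 3/4
[TNC]:[XNS] = 3:3/4 = 4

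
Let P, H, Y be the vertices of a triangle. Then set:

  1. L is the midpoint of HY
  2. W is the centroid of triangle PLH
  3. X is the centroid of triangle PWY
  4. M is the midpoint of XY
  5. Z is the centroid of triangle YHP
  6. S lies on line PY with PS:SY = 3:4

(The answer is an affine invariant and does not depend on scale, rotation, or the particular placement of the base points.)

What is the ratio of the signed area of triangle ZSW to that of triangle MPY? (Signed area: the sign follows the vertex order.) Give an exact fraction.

[ZSW]:[MPY] = -10/21

Work in coordinates with P = (0, 0), H = (1, 0), Y = (0, 1).
1. L is the midpoint of HY ⇒ L = (1/2, 1/2)
2. W is the centroid of triangle PLH ⇒ W = (1/2, 1/6)
3. X is the centroid of triangle PWY ⇒ X = (1/6, 7/18)
4. M is the midpoint of XY ⇒ M = (1/12, 25/36)
5. Z is the centroid of triangle YHP ⇒ Z = (1/3, 1/3)
6. S lies on line PY with PS:SY = 3:4 ⇒ S = (0, 3/7)
2·[ZSW] = 5/126, 2·[MPY] = -1/12
[ZSW]:[MPY] = 5/126:-1/12 = -10/21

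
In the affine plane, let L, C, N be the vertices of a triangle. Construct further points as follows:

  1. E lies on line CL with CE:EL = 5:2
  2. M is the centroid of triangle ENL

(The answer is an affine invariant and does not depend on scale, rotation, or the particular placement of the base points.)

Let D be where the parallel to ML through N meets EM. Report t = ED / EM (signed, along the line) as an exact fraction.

Set L = (0, 0), C = (1, 0), N = (0, 1); any affine frame gives the same invariant.
1. E lies on line CL with CE:EL = 5:2 ⇒ E = (2/7, 0)
2. M is the centroid of triangle ENL ⇒ M = (2/21, 1/3)
through N parallel to ML: direction (-2/21, -1/3); meets EM at D = (-2/21, 2/3)
D = E + t·(M−E) with t = 2

t = 2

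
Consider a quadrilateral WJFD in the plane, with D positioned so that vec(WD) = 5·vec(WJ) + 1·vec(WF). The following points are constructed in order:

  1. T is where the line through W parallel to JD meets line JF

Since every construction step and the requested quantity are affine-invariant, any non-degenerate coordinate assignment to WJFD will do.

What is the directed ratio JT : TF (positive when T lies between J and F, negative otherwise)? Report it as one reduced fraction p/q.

Assign W = (0, 0), J = (1, 0), F = (0, 1), D = (5, 1) — the answer is frame-independent, so this choice is without loss of generality.
1. T is where the line through W parallel to JD meets line JF ⇒ T = (4/5, 1/5)
T = J + t·(F−J) with t = 1/5, so JT:TF = t:(1−t) = 1/5:4/5

JT:TF = 1/4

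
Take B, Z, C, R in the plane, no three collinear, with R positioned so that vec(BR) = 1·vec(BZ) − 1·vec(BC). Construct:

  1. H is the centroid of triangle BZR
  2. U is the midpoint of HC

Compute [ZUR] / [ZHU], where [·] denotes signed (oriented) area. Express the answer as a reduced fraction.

Choose coordinates B = (0, 0), Z = (1, 0), C = (0, 1), R = (1, -1).
1. H is the centroid of triangle BZR ⇒ H = (2/3, -1/3)
2. U is the midpoint of HC ⇒ U = (1/3, 1/3)
2·[ZUR] = 2/3, 2·[ZHU] = -1/3
[ZUR]:[ZHU] = 2/3:-1/3 = -2

[ZUR]:[ZHU] = -2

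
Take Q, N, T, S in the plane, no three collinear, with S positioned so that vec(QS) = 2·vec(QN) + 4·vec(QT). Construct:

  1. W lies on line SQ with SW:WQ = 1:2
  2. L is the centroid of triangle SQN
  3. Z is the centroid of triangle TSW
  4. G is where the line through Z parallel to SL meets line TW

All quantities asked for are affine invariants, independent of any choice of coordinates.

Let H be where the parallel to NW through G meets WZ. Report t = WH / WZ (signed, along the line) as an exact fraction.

t = 117/85

Work in coordinates with Q = (0, 0), N = (1, 0), T = (0, 1), S = (2, 4).
1. W lies on line SQ with SW:WQ = 1:2 ⇒ W = (4/3, 8/3)
2. L is the centroid of triangle SQN ⇒ L = (1, 4/3)
3. Z is the centroid of triangle TSW ⇒ Z = (10/9, 23/9)
4. G is where the line through Z parallel to SL meets line TW ⇒ G = (152/153, 343/153)
through G parallel to NW: direction (1/3, 8/3); meets WZ at H = (262/255, 641/255)
H = W + t·(Z−W) with t = 117/85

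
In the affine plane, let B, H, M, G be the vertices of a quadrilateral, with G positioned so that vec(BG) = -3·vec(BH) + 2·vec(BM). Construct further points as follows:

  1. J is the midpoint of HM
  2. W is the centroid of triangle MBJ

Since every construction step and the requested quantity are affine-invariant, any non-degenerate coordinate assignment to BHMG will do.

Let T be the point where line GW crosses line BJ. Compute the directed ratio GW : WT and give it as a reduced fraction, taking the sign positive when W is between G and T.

Assign B = (0, 0), H = (1, 0), M = (0, 1), G = (-3, 2) — the answer is frame-independent, so this choice is without loss of generality.
1. J is the midpoint of HM ⇒ J = (1/2, 1/2)
2. W is the centroid of triangle MBJ ⇒ W = (1/6, 1/2)
line GW meets BJ at T = (11/28, 11/28)
W = G + t·(T−G) with t = 14/15, so GW:WT = 14/15:1/15

GW:WT = 14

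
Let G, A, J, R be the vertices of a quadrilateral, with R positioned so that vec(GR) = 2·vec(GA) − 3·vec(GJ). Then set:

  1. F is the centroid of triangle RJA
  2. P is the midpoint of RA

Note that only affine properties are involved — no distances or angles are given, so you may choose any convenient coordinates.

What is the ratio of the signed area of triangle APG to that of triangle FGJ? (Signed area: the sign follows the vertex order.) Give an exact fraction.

Set G = (0, 0), A = (1, 0), J = (0, 1), R = (2, -3); any affine frame gives the same invariant.
1. F is the centroid of triangle RJA ⇒ F = (1, -2/3)
2. P is the midpoint of RA ⇒ P = (3/2, -3/2)
2·[APG] = -3/2, 2·[FGJ] = -1
[APG]:[FGJ] = -3/2:-1 = 3/2

[APG]:[FGJ] = 3/2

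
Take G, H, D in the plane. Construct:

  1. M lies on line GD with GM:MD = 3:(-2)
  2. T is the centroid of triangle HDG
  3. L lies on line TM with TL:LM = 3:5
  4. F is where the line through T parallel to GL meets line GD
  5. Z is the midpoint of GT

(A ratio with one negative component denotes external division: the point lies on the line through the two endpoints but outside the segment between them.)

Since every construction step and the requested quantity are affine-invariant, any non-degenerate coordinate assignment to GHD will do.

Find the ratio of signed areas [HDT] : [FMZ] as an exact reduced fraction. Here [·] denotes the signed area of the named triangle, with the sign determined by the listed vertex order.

[HDT]:[FMZ] = -5/12

Set G = (0, 0), H = (1, 0), D = (0, 1); any affine frame gives the same invariant.
1. M lies on line GD with GM:MD = 3:(-2) ⇒ M = (0, 3)
2. T is the centroid of triangle HDG ⇒ T = (1/3, 1/3)
3. L lies on line TM with TL:LM = 3:5 ⇒ L = (5/24, 4/3)
4. F is where the line through T parallel to GL meets line GD ⇒ F = (0, -9/5)
5. Z is the midpoint of GT ⇒ Z = (1/6, 1/6)
2·[HDT] = 1/3, 2·[FMZ] = -4/5
[HDT]:[FMZ] = 1/3:-4/5 = -5/12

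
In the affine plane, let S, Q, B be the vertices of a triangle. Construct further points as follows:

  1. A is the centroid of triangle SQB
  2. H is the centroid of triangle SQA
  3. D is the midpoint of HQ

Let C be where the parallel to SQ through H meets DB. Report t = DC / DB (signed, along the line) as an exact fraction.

Work in coordinates with S = (0, 0), Q = (1, 0), B = (0, 1).
1. A is the centroid of triangle SQB ⇒ A = (1/3, 1/3)
2. H is the centroid of triangle SQA ⇒ H = (4/9, 1/9)
3. D is the midpoint of HQ ⇒ D = (13/18, 1/18)
through H parallel to SQ: direction (1, 0); meets DB at C = (104/153, 1/9)
C = D + t·(B−D) with t = 1/17

t = 1/17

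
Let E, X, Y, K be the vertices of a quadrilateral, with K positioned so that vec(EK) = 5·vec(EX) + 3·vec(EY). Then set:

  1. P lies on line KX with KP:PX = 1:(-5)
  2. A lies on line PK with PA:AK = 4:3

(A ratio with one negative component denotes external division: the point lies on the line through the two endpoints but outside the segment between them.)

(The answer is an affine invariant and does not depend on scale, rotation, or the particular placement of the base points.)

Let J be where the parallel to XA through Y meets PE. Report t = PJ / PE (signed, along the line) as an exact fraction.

t = 7/3

Set E = (0, 0), X = (1, 0), Y = (0, 1), K = (5, 3); any affine frame gives the same invariant.
1. P lies on line KX with KP:PX = 1:(-5) ⇒ P = (6, 15/4)
2. A lies on line PK with PA:AK = 4:3 ⇒ A = (38/7, 93/28)
through Y parallel to XA: direction (31/7, 93/28); meets PE at J = (-8, -5)
J = P + t·(E−P) with t = 7/3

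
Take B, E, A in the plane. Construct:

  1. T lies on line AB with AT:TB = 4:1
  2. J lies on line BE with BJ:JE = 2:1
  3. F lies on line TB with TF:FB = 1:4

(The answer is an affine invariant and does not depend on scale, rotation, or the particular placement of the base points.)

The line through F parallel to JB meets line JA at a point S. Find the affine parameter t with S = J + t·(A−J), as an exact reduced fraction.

Set B = (0, 0), E = (1, 0), A = (0, 1); any affine frame gives the same invariant.
1. T lies on line AB with AT:TB = 4:1 ⇒ T = (0, 1/5)
2. J lies on line BE with BJ:JE = 2:1 ⇒ J = (2/3, 0)
3. F lies on line TB with TF:FB = 1:4 ⇒ F = (0, 4/25)
through F parallel to JB: direction (-2/3, 0); meets JA at S = (14/25, 4/25)
S = J + t·(A−J) with t = 4/25

t = 4/25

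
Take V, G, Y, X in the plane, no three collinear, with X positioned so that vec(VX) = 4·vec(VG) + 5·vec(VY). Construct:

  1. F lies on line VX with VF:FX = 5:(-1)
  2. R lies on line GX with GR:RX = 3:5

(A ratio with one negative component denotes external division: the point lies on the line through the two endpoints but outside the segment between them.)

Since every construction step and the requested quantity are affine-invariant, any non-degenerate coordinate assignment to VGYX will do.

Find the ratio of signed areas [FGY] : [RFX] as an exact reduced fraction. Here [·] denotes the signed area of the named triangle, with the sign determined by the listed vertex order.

[FGY]:[RFX] = -328/25

Work in coordinates with V = (0, 0), G = (1, 0), Y = (0, 1), X = (4, 5).
1. F lies on line VX with VF:FX = 5:(-1) ⇒ F = (5, 25/4)
2. R lies on line GX with GR:RX = 3:5 ⇒ R = (17/8, 15/8)
2·[FGY] = -41/4, 2·[RFX] = 25/32
[FGY]:[RFX] = -41/4:25/32 = -328/25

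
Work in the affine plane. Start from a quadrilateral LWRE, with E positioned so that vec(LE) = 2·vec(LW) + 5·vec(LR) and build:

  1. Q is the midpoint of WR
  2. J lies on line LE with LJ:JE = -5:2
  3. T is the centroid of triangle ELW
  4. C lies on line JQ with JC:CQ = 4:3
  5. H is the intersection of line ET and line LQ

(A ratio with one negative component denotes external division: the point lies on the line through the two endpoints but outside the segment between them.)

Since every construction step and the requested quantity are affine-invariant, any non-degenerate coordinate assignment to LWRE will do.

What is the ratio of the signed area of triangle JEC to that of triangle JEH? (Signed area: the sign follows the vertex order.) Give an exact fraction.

[JEC]:[JEH] = 2/5

Assign L = (0, 0), W = (1, 0), R = (0, 1), E = (2, 5) — the answer is frame-independent, so this choice is without loss of generality.
1. Q is the midpoint of WR ⇒ Q = (1/2, 1/2)
2. J lies on line LE with LJ:JE = -5:2 ⇒ J = (10/3, 25/3)
3. T is the centroid of triangle ELW ⇒ T = (1, 5/3)
4. C lies on line JQ with JC:CQ = 4:3 ⇒ C = (12/7, 27/7)
5. H is the intersection of line ET and line LQ ⇒ H = (5/7, 5/7)
2·[JEC] = 4/7, 2·[JEH] = 10/7
[JEC]:[JEH] = 4/7:10/7 = 2/5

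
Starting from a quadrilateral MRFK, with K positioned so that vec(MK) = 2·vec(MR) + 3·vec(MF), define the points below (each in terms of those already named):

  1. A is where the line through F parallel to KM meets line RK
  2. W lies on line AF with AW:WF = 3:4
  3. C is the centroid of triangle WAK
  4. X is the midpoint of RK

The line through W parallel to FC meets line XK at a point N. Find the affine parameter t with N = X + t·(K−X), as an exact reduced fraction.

t = 19/9

Assign M = (0, 0), R = (1, 0), F = (0, 1), K = (2, 3) — the answer is frame-independent, so this choice is without loss of generality.
1. A is where the line through F parallel to KM meets line RK ⇒ A = (8/3, 5)
2. W lies on line AF with AW:WF = 3:4 ⇒ W = (32/21, 23/7)
3. C is the centroid of triangle WAK ⇒ C = (130/63, 79/21)
4. X is the midpoint of RK ⇒ X = (3/2, 3/2)
through W parallel to FC: direction (130/63, 58/21); meets XK at N = (23/9, 14/3)
N = X + t·(K−X) with t = 19/9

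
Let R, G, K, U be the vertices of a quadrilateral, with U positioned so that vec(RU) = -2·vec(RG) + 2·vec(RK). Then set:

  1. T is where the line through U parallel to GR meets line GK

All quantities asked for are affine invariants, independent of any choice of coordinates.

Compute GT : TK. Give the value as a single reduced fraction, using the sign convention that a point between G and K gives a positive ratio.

GT:TK = -2

Set R = (0, 0), G = (1, 0), K = (0, 1), U = (-2, 2); any affine frame gives the same invariant.
1. T is where the line through U parallel to GR meets line GK ⇒ T = (-1, 2)
T = G + t·(K−G) with t = 2, so GT:TK = t:(1−t) = 2:-1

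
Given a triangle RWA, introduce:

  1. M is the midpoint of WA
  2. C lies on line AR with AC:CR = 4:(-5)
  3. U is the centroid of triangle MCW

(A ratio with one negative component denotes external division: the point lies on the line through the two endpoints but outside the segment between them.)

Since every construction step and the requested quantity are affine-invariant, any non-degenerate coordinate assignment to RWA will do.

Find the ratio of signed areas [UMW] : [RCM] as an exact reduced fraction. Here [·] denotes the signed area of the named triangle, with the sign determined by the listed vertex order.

[UMW]:[RCM] = -4/15

Set R = (0, 0), W = (1, 0), A = (0, 1); any affine frame gives the same invariant.
1. M is the midpoint of WA ⇒ M = (1/2, 1/2)
2. C lies on line AR with AC:CR = 4:(-5) ⇒ C = (0, 5)
3. U is the centroid of triangle MCW ⇒ U = (1/2, 11/6)
2·[UMW] = 2/3, 2·[RCM] = -5/2
[UMW]:[RCM] = 2/3:-5/2 = -4/15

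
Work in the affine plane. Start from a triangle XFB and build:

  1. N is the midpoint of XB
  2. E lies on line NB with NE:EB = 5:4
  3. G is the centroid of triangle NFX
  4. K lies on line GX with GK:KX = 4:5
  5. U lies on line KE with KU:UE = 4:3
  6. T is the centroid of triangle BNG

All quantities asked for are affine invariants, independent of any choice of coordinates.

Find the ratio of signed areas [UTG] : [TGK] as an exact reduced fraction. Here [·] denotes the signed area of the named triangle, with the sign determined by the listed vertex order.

[UTG]:[TGK] = 8/21

Assign X = (0, 0), F = (1, 0), B = (0, 1) — the answer is frame-independent, so this choice is without loss of generality.
1. N is the midpoint of XB ⇒ N = (0, 1/2)
2. E lies on line NB with NE:EB = 5:4 ⇒ E = (0, 7/9)
3. G is the centroid of triangle NFX ⇒ G = (1/3, 1/6)
4. K lies on line GX with GK:KX = 4:5 ⇒ K = (5/27, 5/54)
5. U lies on line KE with KU:UE = 4:3 ⇒ U = (5/63, 61/126)
6. T is the centroid of triangle BNG ⇒ T = (1/9, 5/9)
2·[UTG] = -16/567, 2·[TGK] = -2/27
[UTG]:[TGK] = -16/567:-2/27 = 8/21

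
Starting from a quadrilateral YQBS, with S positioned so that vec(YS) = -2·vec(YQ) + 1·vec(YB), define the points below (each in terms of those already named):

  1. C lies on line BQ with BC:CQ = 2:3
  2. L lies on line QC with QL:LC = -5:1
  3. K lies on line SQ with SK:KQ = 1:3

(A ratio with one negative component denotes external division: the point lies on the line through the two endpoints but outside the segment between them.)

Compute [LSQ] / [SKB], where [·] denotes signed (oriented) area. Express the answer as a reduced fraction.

[LSQ]:[SKB] = 3

Work in coordinates with Y = (0, 0), Q = (1, 0), B = (0, 1), S = (-2, 1).
1. C lies on line BQ with BC:CQ = 2:3 ⇒ C = (2/5, 3/5)
2. L lies on line QC with QL:LC = -5:1 ⇒ L = (1/4, 3/4)
3. K lies on line SQ with SK:KQ = 1:3 ⇒ K = (-5/4, 3/4)
2·[LSQ] = 3/2, 2·[SKB] = 1/2
[LSQ]:[SKB] = 3/2:1/2 = 3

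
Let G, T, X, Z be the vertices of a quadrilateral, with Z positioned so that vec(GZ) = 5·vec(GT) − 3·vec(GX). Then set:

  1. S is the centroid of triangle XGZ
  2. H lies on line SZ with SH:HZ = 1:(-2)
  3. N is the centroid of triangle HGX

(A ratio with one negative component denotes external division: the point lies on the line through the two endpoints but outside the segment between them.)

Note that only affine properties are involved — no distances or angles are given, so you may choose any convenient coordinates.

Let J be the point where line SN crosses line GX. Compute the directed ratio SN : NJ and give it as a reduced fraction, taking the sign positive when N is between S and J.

SN:NJ = -4

Choose coordinates G = (0, 0), T = (1, 0), X = (0, 1), Z = (5, -3).
1. S is the centroid of triangle XGZ ⇒ S = (5/3, -2/3)
2. H lies on line SZ with SH:HZ = 1:(-2) ⇒ H = (-5/3, 5/3)
3. N is the centroid of triangle HGX ⇒ N = (-5/9, 8/9)
line SN meets GX at J = (0, 1/2)
N = S + t·(J−S) with t = 4/3, so SN:NJ = 4/3:-1/3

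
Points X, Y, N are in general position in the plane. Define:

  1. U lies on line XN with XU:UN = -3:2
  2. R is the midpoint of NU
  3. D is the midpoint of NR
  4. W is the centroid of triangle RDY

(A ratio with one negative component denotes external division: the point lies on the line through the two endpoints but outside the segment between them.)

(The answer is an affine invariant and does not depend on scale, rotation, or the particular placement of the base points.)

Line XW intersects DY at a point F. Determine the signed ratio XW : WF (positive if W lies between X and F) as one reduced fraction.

Assign X = (0, 0), Y = (1, 0), N = (0, 1) — the answer is frame-independent, so this choice is without loss of generality.
1. U lies on line XN with XU:UN = -3:2 ⇒ U = (0, 3)
2. R is the midpoint of NU ⇒ R = (0, 2)
3. D is the midpoint of NR ⇒ D = (0, 3/2)
4. W is the centroid of triangle RDY ⇒ W = (1/3, 7/6)
line XW meets DY at F = (3/10, 21/20)
W = X + t·(F−X) with t = 10/9, so XW:WF = 10/9:-1/9

XW:WF = -10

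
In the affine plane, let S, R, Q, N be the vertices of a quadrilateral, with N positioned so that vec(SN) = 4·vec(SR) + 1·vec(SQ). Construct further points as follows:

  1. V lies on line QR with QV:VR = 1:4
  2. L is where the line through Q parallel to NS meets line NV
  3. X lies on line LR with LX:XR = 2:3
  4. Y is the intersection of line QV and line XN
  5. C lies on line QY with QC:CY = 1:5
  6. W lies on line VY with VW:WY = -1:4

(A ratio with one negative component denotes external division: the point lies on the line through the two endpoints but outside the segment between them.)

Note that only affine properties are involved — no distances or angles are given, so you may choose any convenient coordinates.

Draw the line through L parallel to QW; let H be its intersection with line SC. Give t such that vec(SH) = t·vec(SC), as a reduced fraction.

t = -1/3

Set S = (0, 0), R = (1, 0), Q = (0, 1), N = (4, 1); any affine frame gives the same invariant.
1. V lies on line QR with QV:VR = 1:4 ⇒ V = (1/5, 4/5)
2. L is where the line through Q parallel to NS meets line NV ⇒ L = (-16/15, 11/15)
3. X lies on line LR with LX:XR = 2:3 ⇒ X = (-6/25, 11/25)
4. Y is the intersection of line QV and line XN ⇒ Y = (7/15, 8/15)
5. C lies on line QY with QC:CY = 1:5 ⇒ C = (7/90, 83/90)
6. W lies on line VY with VW:WY = -1:4 ⇒ W = (1/9, 8/9)
through L parallel to QW: direction (1/9, -1/9); meets SC at H = (-7/270, -83/270)
H = S + t·(C−S) with t = -1/3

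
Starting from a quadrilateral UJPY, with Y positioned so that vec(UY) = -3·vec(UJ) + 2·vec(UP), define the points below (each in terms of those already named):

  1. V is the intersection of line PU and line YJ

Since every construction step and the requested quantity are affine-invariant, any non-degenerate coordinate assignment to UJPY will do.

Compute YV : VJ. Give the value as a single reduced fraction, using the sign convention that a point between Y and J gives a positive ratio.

YV:VJ = 3

Set U = (0, 0), J = (1, 0), P = (0, 1), Y = (-3, 2); any affine frame gives the same invariant.
1. V is the intersection of line PU and line YJ ⇒ V = (0, 1/2)
V = Y + t·(J−Y) with t = 3/4, so YV:VJ = t:(1−t) = 3/4:1/4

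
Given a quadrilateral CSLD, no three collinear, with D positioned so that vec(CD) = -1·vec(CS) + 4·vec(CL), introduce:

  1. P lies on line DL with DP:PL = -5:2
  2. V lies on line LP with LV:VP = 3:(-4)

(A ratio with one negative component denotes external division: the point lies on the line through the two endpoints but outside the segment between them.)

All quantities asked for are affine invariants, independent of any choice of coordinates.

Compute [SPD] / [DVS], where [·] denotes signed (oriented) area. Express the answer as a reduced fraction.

[SPD]:[DVS] = 5/3

Assign C = (0, 0), S = (1, 0), L = (0, 1), D = (-1, 4) — the answer is frame-independent, so this choice is without loss of generality.
1. P lies on line DL with DP:PL = -5:2 ⇒ P = (2/3, -1)
2. V lies on line LP with LV:VP = 3:(-4) ⇒ V = (-2, 7)
2·[SPD] = -10/3, 2·[DVS] = -2
[SPD]:[DVS] = -10/3:-2 = 5/3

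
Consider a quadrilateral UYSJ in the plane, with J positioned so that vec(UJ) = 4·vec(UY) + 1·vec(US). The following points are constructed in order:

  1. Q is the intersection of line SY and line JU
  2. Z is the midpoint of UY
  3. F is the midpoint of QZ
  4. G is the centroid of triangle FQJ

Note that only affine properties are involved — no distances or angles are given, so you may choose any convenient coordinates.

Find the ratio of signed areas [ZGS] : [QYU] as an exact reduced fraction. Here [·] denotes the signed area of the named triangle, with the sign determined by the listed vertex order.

[ZGS]:[QYU] = -23/3

Assign U = (0, 0), Y = (1, 0), S = (0, 1), J = (4, 1) — the answer is frame-independent, so this choice is without loss of generality.
1. Q is the intersection of line SY and line JU ⇒ Q = (4/5, 1/5)
2. Z is the midpoint of UY ⇒ Z = (1/2, 0)
3. F is the midpoint of QZ ⇒ F = (13/20, 1/10)
4. G is the centroid of triangle FQJ ⇒ G = (109/60, 13/30)
2·[ZGS] = 23/15, 2·[QYU] = -1/5
[ZGS]:[QYU] = 23/15:-1/5 = -23/3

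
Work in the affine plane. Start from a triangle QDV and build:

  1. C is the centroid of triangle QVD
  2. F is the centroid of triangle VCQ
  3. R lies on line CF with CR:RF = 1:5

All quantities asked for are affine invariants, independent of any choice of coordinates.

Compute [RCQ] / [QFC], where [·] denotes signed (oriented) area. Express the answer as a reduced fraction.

[RCQ]:[QFC] = 1/6

Work in coordinates with Q = (0, 0), D = (1, 0), V = (0, 1).
1. C is the centroid of triangle QVD ⇒ C = (1/3, 1/3)
2. F is the centroid of triangle VCQ ⇒ F = (1/9, 4/9)
3. R lies on line CF with CR:RF = 1:5 ⇒ R = (8/27, 19/54)
2·[RCQ] = -1/54, 2·[QFC] = -1/9
[RCQ]:[QFC] = -1/54:-1/9 = 1/6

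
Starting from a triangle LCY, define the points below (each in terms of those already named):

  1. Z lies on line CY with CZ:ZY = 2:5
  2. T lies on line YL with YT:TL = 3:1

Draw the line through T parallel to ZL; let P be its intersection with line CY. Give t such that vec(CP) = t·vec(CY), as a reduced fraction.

Choose coordinates L = (0, 0), C = (1, 0), Y = (0, 1).
1. Z lies on line CY with CZ:ZY = 2:5 ⇒ Z = (5/7, 2/7)
2. T lies on line YL with YT:TL = 3:1 ⇒ T = (0, 1/4)
through T parallel to ZL: direction (-5/7, -2/7); meets CY at P = (15/28, 13/28)
P = C + t·(Y−C) with t = 13/28

t = 13/28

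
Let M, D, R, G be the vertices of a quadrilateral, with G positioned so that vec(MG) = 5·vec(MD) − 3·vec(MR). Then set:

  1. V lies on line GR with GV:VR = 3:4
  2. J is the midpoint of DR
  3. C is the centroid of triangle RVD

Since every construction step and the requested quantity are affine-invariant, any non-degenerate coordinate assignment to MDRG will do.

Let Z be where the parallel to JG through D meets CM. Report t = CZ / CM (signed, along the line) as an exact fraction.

Work in coordinates with M = (0, 0), D = (1, 0), R = (0, 1), G = (5, -3).
1. V lies on line GR with GV:VR = 3:4 ⇒ V = (20/7, -9/7)
2. J is the midpoint of DR ⇒ J = (1/2, 1/2)
3. C is the centroid of triangle RVD ⇒ C = (9/7, -2/21)
through D parallel to JG: direction (9/2, -7/2); meets CM at Z = (21/19, -14/171)
Z = C + t·(M−C) with t = 8/57

t = 8/57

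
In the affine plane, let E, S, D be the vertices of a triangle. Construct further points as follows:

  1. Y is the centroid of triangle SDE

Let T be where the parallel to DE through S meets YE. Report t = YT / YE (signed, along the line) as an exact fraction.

Work in coordinates with E = (0, 0), S = (1, 0), D = (0, 1).
1. Y is the centroid of triangle SDE ⇒ Y = (1/3, 1/3)
through S parallel to DE: direction (0, -1); meets YE at T = (1, 1)
T = Y + t·(E−Y) with t = -2

t = -2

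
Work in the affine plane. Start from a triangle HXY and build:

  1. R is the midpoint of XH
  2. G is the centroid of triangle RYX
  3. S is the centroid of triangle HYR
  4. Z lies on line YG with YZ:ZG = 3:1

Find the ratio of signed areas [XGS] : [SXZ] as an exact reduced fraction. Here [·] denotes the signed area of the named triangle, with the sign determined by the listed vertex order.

[XGS]:[SXZ] = 8/15

Work in coordinates with H = (0, 0), X = (1, 0), Y = (0, 1).
1. R is the midpoint of XH ⇒ R = (1/2, 0)
2. G is the centroid of triangle RYX ⇒ G = (1/2, 1/3)
3. S is the centroid of triangle HYR ⇒ S = (1/6, 1/3)
4. Z lies on line YG with YZ:ZG = 3:1 ⇒ Z = (3/8, 1/2)
2·[XGS] = 1/9, 2·[SXZ] = 5/24
[XGS]:[SXZ] = 1/9:5/24 = 8/15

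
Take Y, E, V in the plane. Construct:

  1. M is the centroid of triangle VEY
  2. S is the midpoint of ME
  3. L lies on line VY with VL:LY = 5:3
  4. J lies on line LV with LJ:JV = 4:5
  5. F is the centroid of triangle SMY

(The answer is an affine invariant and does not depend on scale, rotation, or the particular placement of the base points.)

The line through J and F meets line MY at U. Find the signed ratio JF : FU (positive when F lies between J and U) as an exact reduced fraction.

Set Y = (0, 0), E = (1, 0), V = (0, 1); any affine frame gives the same invariant.
1. M is the centroid of triangle VEY ⇒ M = (1/3, 1/3)
2. S is the midpoint of ME ⇒ S = (2/3, 1/6)
3. L lies on line VY with VL:LY = 5:3 ⇒ L = (0, 3/8)
4. J lies on line LV with LJ:JV = 4:5 ⇒ J = (0, 47/72)
5. F is the centroid of triangle SMY ⇒ F = (1/3, 1/6)
line JF meets MY at U = (47/177, 47/177)
F = J + t·(U−J) with t = 59/47, so JF:FU = 59/47:-12/47

JF:FU = -59/12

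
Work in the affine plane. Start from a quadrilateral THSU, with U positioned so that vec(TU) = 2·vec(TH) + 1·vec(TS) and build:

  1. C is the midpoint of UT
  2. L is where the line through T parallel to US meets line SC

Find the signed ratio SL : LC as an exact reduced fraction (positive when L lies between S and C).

SL:LC = -2

Set T = (0, 0), H = (1, 0), S = (0, 1), U = (2, 1); any affine frame gives the same invariant.
1. C is the midpoint of UT ⇒ C = (1, 1/2)
2. L is where the line through T parallel to US meets line SC ⇒ L = (2, 0)
L = S + t·(C−S) with t = 2, so SL:LC = t:(1−t) = 2:-1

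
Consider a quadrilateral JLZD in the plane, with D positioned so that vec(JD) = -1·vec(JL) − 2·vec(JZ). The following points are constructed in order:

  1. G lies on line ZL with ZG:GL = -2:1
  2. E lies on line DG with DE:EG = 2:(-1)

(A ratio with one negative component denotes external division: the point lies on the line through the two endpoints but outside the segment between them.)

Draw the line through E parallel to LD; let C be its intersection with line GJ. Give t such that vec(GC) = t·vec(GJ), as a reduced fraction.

Choose coordinates J = (0, 0), L = (1, 0), Z = (0, 1), D = (-1, -2).
1. G lies on line ZL with ZG:GL = -2:1 ⇒ G = (2, -1)
2. E lies on line DG with DE:EG = 2:(-1) ⇒ E = (5, 0)
through E parallel to LD: direction (-2, -2); meets GJ at C = (10/3, -5/3)
C = G + t·(J−G) with t = -2/3

t = -2/3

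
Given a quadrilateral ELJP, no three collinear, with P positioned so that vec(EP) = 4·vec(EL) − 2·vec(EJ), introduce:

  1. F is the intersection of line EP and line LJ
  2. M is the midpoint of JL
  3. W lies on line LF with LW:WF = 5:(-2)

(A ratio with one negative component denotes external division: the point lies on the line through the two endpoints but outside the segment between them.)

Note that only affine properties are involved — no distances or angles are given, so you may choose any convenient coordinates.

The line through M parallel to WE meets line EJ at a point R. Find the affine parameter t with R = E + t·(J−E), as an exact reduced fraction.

Set E = (0, 0), L = (1, 0), J = (0, 1), P = (4, -2); any affine frame gives the same invariant.
1. F is the intersection of line EP and line LJ ⇒ F = (2, -1)
2. M is the midpoint of JL ⇒ M = (1/2, 1/2)
3. W lies on line LF with LW:WF = 5:(-2) ⇒ W = (8/3, -5/3)
through M parallel to WE: direction (-8/3, 5/3); meets EJ at R = (0, 13/16)
R = E + t·(J−E) with t = 13/16

t = 13/16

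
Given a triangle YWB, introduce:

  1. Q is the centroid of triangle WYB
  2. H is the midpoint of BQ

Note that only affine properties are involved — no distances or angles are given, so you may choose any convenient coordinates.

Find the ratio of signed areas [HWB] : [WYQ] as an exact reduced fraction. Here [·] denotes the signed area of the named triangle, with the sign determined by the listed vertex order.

[HWB]:[WYQ] = -1/2

Choose coordinates Y = (0, 0), W = (1, 0), B = (0, 1).
1. Q is the centroid of triangle WYB ⇒ Q = (1/3, 1/3)
2. H is the midpoint of BQ ⇒ H = (1/6, 2/3)
2·[HWB] = 1/6, 2·[WYQ] = -1/3
[HWB]:[WYQ] = 1/6:-1/3 = -1/2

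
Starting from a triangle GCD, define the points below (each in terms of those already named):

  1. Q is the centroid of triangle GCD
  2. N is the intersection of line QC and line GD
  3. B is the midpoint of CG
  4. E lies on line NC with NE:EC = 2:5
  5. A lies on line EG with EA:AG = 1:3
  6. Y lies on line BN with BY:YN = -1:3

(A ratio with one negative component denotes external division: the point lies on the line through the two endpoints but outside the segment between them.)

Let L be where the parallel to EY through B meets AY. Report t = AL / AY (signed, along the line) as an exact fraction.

Set G = (0, 0), C = (1, 0), D = (0, 1); any affine frame gives the same invariant.
1. Q is the centroid of triangle GCD ⇒ Q = (1/3, 1/3)
2. N is the intersection of line QC and line GD ⇒ N = (0, 1/2)
3. B is the midpoint of CG ⇒ B = (1/2, 0)
4. E lies on line NC with NE:EC = 2:5 ⇒ E = (2/7, 5/14)
5. A lies on line EG with EA:AG = 1:3 ⇒ A = (3/14, 15/56)
6. Y lies on line BN with BY:YN = -1:3 ⇒ Y = (3/4, -1/4)
through B parallel to EY: direction (13/28, -17/28); meets AY at L = (279/532, -17/532)
L = A + t·(Y−A) with t = 11/19

t = 11/19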